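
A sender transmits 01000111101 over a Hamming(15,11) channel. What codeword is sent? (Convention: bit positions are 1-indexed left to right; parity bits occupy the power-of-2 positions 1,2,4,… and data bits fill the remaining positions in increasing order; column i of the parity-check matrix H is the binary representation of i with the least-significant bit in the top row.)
Codeword c = d · G (mod 2), d = 01000111101:
  c[0] = d·G[:,0] = (01000111101)·(11011010101) mod 2 = 0+1+0+0+0+0+1+0+1+0+1 mod 2 = 0
  c[1] = d·G[:,1] = (01000111101)·(10110110011) mod 2 = 0+0+0+0+0+1+1+0+0+0+1 mod 2 = 1
  c[2] = d·G[:,2] = (01000111101)·(10000000000) mod 2 = 0+0+0+0+0+0+0+0+0+0+0 mod 2 = 0
  c[3] = d·G[:,3] = (01000111101)·(01110001111) mod 2 = 0+1+0+0+0+0+0+1+1+0+1 mod 2 = 0
  c[4] = d·G[:,4] = (01000111101)·(01000000000) mod 2 = 0+1+0+0+0+0+0+0+0+0+0 mod 2 = 1
  c[5] = d·G[:,5] = (01000111101)·(00100000000) mod 2 = 0+0+0+0+0+0+0+0+0+0+0 mod 2 = 0
  c[6] = d·G[:,6] = (01000111101)·(00010000000) mod 2 = 0+0+0+0+0+0+0+0+0+0+0 mod 2 = 0
  c[7] = d·G[:,7] = (01000111101)·(00001111111) mod 2 = 0+0+0+0+0+1+1+1+1+0+1 mod 2 = 1
  c[8] = d·G[:,8] = (01000111101)·(00001000000) mod 2 = 0+0+0+0+0+0+0+0+0+0+0 mod 2 = 0
  c[9] = d·G[:,9] = (01000111101)·(00000100000) mod 2 = 0+0+0+0+0+1+0+0+0+0+0 mod 2 = 1
  c[10] = d·G[:,10] = (01000111101)·(00000010000) mod 2 = 0+0+0+0+0+0+1+0+0+0+0 mod 2 = 1
  c[11] = d·G[:,11] = (01000111101)·(00000001000) mod 2 = 0+0+0+0+0+0+0+1+0+0+0 mod 2 = 1
  c[12] = d·G[:,12] = (01000111101)·(00000000100) mod 2 = 0+0+0+0+0+0+0+0+1+0+0 mod 2 = 1
  c[13] = d·G[:,13] = (01000111101)·(00000000010) mod 2 = 0+0+0+0+0+0+0+0+0+0+0 mod 2 = 0
  c[14] = d·G[:,14] = (01000111101)·(00000000001) mod 2 = 0+0+0+0+0+0+0+0+0+0+1 mod 2 = 1
Codeword = 010010010111101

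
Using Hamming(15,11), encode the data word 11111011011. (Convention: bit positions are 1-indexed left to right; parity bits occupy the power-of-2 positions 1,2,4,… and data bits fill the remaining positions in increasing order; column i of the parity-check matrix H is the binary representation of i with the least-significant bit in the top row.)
Codeword c = d · G (mod 2), d = 11111011011:
  c[0] = d·G[:,0] = (11111011011)·(11011010101) mod 2 = 1+1+0+1+1+0+1+0+0+0+1 mod 2 = 0
  c[1] = d·G[:,1] = (11111011011)·(10110110011) mod 2 = 1+0+1+1+0+0+1+0+0+1+1 mod 2 = 0
  c[2] = d·G[:,2] = (11111011011)·(10000000000) mod 2 = 1+0+0+0+0+0+0+0+0+0+0 mod 2 = 1
  c[3] = d·G[:,3] = (11111011011)·(01110001111) mod 2 = 0+1+1+1+0+0+0+1+0+1+1 mod 2 = 0
  c[4] = d·G[:,4] = (11111011011)·(01000000000) mod 2 = 0+1+0+0+0+0+0+0+0+0+0 mod 2 = 1
  c[5] = d·G[:,5] = (11111011011)·(00100000000) mod 2 = 0+0+1+0+0+0+0+0+0+0+0 mod 2 = 1
  c[6] = d·G[:,6] = (11111011011)·(00010000000) mod 2 = 0+0+0+1+0+0+0+0+0+0+0 mod 2 = 1
  c[7] = d·G[:,7] = (11111011011)·(00001111111) mod 2 = 0+0+0+0+1+0+1+1+0+1+1 mod 2 = 1
  c[8] = d·G[:,8] = (11111011011)·(00001000000) mod 2 = 0+0+0+0+1+0+0+0+0+0+0 mod 2 = 1
  c[9] = d·G[:,9] = (11111011011)·(00000100000) mod 2 = 0+0+0+0+0+0+0+0+0+0+0 mod 2 = 0
  c[10] = d·G[:,10] = (11111011011)·(00000010000) mod 2 = 0+0+0+0+0+0+1+0+0+0+0 mod 2 = 1
  c[11] = d·G[:,11] = (11111011011)·(00000001000) mod 2 = 0+0+0+0+0+0+0+1+0+0+0 mod 2 = 1
  c[12] = d·G[:,12] = (11111011011)·(00000000100) mod 2 = 0+0+0+0+0+0+0+0+0+0+0 mod 2 = 0
  c[13] = d·G[:,13] = (11111011011)·(00000000010) mod 2 = 0+0+0+0+0+0+0+0+0+1+0 mod 2 = 1
  c[14] = d·G[:,14] = (11111011011)·(00000000001) mod 2 = 0+0+0+0+0+0+0+0+0+0+1 mod 2 = 1
Codeword = 001011111011011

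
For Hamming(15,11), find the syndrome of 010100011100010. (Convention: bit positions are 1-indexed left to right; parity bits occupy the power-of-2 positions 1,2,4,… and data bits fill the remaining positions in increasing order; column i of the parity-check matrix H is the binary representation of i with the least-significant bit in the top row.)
Syndrome s = H · r^T (mod 2), r = 010100011100010:
  s[0] = (101010101010101)·(010100011100010) mod 2 = 0+0+0+0+0+0+0+0+1+0+0+0+0+0+0 mod 2 = 1
  s[1] = (011001100110011)·(010100011100010) mod 2 = 0+1+0+0+0+0+0+0+0+1+0+0+0+1+0 mod 2 = 1
  s[2] = (000111100001111)·(010100011100010) mod 2 = 0+0+0+1+0+0+0+0+0+0+0+0+0+1+0 mod 2 = 0
  s[3] = (000000011111111)·(010100011100010) mod 2 = 0+0+0+0+0+0+0+1+1+1+0+0+0+1+0 mod 2 = 0
Syndrome = 1100
Non-zero syndrome: error at position 3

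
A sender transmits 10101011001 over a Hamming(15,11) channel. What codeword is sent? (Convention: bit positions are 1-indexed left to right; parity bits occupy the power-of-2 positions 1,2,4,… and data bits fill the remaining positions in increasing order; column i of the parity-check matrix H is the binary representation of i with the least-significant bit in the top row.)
Codeword c = d · G (mod 2), d = 10101011001:
  c[0] = d·G[:,0] = (10101011001)·(11011010101) mod 2 = 1+0+0+0+1+0+1+0+0+0+1 mod 2 = 0
  c[1] = d·G[:,1] = (10101011001)·(10110110011) mod 2 = 1+0+1+0+0+0+1+0+0+0+1 mod 2 = 0
  c[2] = d·G[:,2] = (10101011001)·(10000000000) mod 2 = 1+0+0+0+0+0+0+0+0+0+0 mod 2 = 1
  c[3] = d·G[:,3] = (10101011001)·(01110001111) mod 2 = 0+0+1+0+0+0+0+1+0+0+1 mod 2 = 1
  c[4] = d·G[:,4] = (10101011001)·(01000000000) mod 2 = 0+0+0+0+0+0+0+0+0+0+0 mod 2 = 0
  c[5] = d·G[:,5] = (10101011001)·(00100000000) mod 2 = 0+0+1+0+0+0+0+0+0+0+0 mod 2 = 1
  c[6] = d·G[:,6] = (10101011001)·(00010000000) mod 2 = 0+0+0+0+0+0+0+0+0+0+0 mod 2 = 0
  c[7] = d·G[:,7] = (10101011001)·(00001111111) mod 2 = 0+0+0+0+1+0+1+1+0+0+1 mod 2 = 0
  c[8] = d·G[:,8] = (10101011001)·(00001000000) mod 2 = 0+0+0+0+1+0+0+0+0+0+0 mod 2 = 1
  c[9] = d·G[:,9] = (10101011001)·(00000100000) mod 2 = 0+0+0+0+0+0+0+0+0+0+0 mod 2 = 0
  c[10] = d·G[:,10] = (10101011001)·(00000010000) mod 2 = 0+0+0+0+0+0+1+0+0+0+0 mod 2 = 1
  c[11] = d·G[:,11] = (10101011001)·(00000001000) mod 2 = 0+0+0+0+0+0+0+1+0+0+0 mod 2 = 1
  c[12] = d·G[:,12] = (10101011001)·(00000000100) mod 2 = 0+0+0+0+0+0+0+0+0+0+0 mod 2 = 0
  c[13] = d·G[:,13] = (10101011001)·(00000000010) mod 2 = 0+0+0+0+0+0+0+0+0+0+0 mod 2 = 0
  c[14] = d·G[:,14] = (10101011001)·(00000000001) mod 2 = 0+0+0+0+0+0+0+0+0+0+1 mod 2 = 1
Codeword = 001101001011001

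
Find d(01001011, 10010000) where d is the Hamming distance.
XOR = 11011011, count of 1s = 6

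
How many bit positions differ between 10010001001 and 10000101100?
XOR = 00010100101, count of 1s = 4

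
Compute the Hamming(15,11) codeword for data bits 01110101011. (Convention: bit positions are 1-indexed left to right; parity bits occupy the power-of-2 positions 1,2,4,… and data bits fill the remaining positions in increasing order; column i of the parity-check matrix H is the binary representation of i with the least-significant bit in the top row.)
Codeword c = d · G (mod 2), d = 01110101011:
  c[0] = d·G[:,0] = (01110101011)·(11011010101) mod 2 = 0+1+0+1+0+0+0+0+0+0+1 mod 2 = 1
  c[1] = d·G[:,1] = (01110101011)·(10110110011) mod 2 = 0+0+1+1+0+1+0+0+0+1+1 mod 2 = 1
  c[2] = d·G[:,2] = (01110101011)·(10000000000) mod 2 = 0+0+0+0+0+0+0+0+0+0+0 mod 2 = 0
  c[3] = d·G[:,3] = (01110101011)·(01110001111) mod 2 = 0+1+1+1+0+0+0+1+0+1+1 mod 2 = 0
  c[4] = d·G[:,4] = (01110101011)·(01000000000) mod 2 = 0+1+0+0+0+0+0+0+0+0+0 mod 2 = 1
  c[5] = d·G[:,5] = (01110101011)·(00100000000) mod 2 = 0+0+1+0+0+0+0+0+0+0+0 mod 2 = 1
  c[6] = d·G[:,6] = (01110101011)·(00010000000) mod 2 = 0+0+0+1+0+0+0+0+0+0+0 mod 2 = 1
  c[7] = d·G[:,7] = (01110101011)·(00001111111) mod 2 = 0+0+0+0+0+1+0+1+0+1+1 mod 2 = 0
  c[8] = d·G[:,8] = (01110101011)·(00001000000) mod 2 = 0+0+0+0+0+0+0+0+0+0+0 mod 2 = 0
  c[9] = d·G[:,9] = (01110101011)·(00000100000) mod 2 = 0+0+0+0+0+1+0+0+0+0+0 mod 2 = 1
  c[10] = d·G[:,10] = (01110101011)·(00000010000) mod 2 = 0+0+0+0+0+0+0+0+0+0+0 mod 2 = 0
  c[11] = d·G[:,11] = (01110101011)·(00000001000) mod 2 = 0+0+0+0+0+0+0+1+0+0+0 mod 2 = 1
  c[12] = d·G[:,12] = (01110101011)·(00000000100) mod 2 = 0+0+0+0+0+0+0+0+0+0+0 mod 2 = 0
  c[13] = d·G[:,13] = (01110101011)·(00000000010) mod 2 = 0+0+0+0+0+0+0+0+0+1+0 mod 2 = 1
  c[14] = d·G[:,14] = (01110101011)·(00000000001) mod 2 = 0+0+0+0+0+0+0+0+0+0+1 mod 2 = 1
Codeword = 110011100101011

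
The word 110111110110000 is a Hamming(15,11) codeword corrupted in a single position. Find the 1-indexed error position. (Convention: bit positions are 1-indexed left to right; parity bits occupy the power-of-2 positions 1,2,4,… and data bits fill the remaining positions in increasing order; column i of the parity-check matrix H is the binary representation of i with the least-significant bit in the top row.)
Syndrome s = H · r^T (mod 2), r = 110111110110000:
  s[0] = (101010101010101)·(110111110110000) mod 2 = 1+0+0+0+1+0+1+0+0+0+1+0+0+0+0 mod 2 = 0
  s[1] = (011001100110011)·(110111110110000) mod 2 = 0+1+0+0+0+1+1+0+0+1+1+0+0+0+0 mod 2 = 1
  s[2] = (000111100001111)·(110111110110000) mod 2 = 0+0+0+1+1+1+1+0+0+0+0+0+0+0+0 mod 2 = 0
  s[3] = (000000011111111)·(110111110110000) mod 2 = 0+0+0+0+0+0+0+1+0+1+1+0+0+0+0 mod 2 = 1
Syndrome = 0101
Column i of H is the binary representation of i, so the syndrome is the binary index of the flipped bit.
Read s = 0101 with s[0] as LSB: 0·2^0 + 1·2^1 + 0·2^2 + 1·2^3 = 10.
Error is at bit position 10.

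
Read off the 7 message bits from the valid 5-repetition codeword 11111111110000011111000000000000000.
Split into 5-bit blocks: 11111 11111 00000 11111 00000 00000 00000
Data = 1101000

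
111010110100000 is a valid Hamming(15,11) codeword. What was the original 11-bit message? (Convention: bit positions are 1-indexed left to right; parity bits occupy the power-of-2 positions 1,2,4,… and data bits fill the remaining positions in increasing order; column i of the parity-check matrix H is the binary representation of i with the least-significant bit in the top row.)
Parity bits occupy power-of-2 positions; data bits are at positions {3,5,6,7,9,10,11,12,13,14,15} (1-indexed).
Extract: c[3]=1 c[5]=1 c[6]=0 c[7]=1 c[9]=0 c[10]=1 c[11]=0 c[12]=0 c[13]=0 c[14]=0 c[15]=0
Data = 11010100000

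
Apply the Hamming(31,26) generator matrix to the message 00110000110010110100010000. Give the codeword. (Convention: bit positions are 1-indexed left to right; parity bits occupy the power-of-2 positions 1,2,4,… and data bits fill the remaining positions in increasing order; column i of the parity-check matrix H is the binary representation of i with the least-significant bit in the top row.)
Codeword c = d · G (mod 2), d = 00110000110010110100010000:
  c[0] = d·G[:,0] = (00110000110010110100010000)·(11011010101101010101010101) mod 2 = 0+0+0+1+0+0+0+0+1+0+0+0+0+0+0+1+0+1+0+0+0+1+0+0+0+0 mod 2 = 1
  c[1] = d·G[:,1] = (00110000110010110100010000)·(10110110011011001100110011) mod 2 = 0+0+1+1+0+0+0+0+0+1+0+0+1+0+0+0+0+1+0+0+0+1+0+0+0+0 mod 2 = 0
  c[2] = d·G[:,2] = (00110000110010110100010000)·(10000000000000000000000000) mod 2 = 0+0+0+0+0+0+0+0+0+0+0+0+0+0+0+0+0+0+0+0+0+0+0+0+0+0 mod 2 = 0
  c[3] = d·G[:,3] = (00110000110010110100010000)·(01110001111000111100001111) mod 2 = 0+0+1+1+0+0+0+0+1+1+0+0+0+0+1+1+0+1+0+0+0+0+0+0+0+0 mod 2 = 1
  c[4] = d·G[:,4] = (00110000110010110100010000)·(01000000000000000000000000) mod 2 = 0+0+0+0+0+0+0+0+0+0+0+0+0+0+0+0+0+0+0+0+0+0+0+0+0+0 mod 2 = 0
  c[5] = d·G[:,5] = (00110000110010110100010000)·(00100000000000000000000000) mod 2 = 0+0+1+0+0+0+0+0+0+0+0+0+0+0+0+0+0+0+0+0+0+0+0+0+0+0 mod 2 = 1
  c[6] = d·G[:,6] = (00110000110010110100010000)·(00010000000000000000000000) mod 2 = 0+0+0+1+0+0+0+0+0+0+0+0+0+0+0+0+0+0+0+0+0+0+0+0+0+0 mod 2 = 1
  c[7] = d·G[:,7] = (00110000110010110100010000)·(00001111111000000011111111) mod 2 = 0+0+0+0+0+0+0+0+1+1+0+0+0+0+0+0+0+0+0+0+0+1+0+0+0+0 mod 2 = 1
  c[8] = d·G[:,8] = (00110000110010110100010000)·(00001000000000000000000000) mod 2 = 0+0+0+0+0+0+0+0+0+0+0+0+0+0+0+0+0+0+0+0+0+0+0+0+0+0 mod 2 = 0
  c[9] = d·G[:,9] = (00110000110010110100010000)·(00000100000000000000000000) mod 2 = 0+0+0+0+0+0+0+0+0+0+0+0+0+0+0+0+0+0+0+0+0+0+0+0+0+0 mod 2 = 0
  c[10] = d·G[:,10] = (00110000110010110100010000)·(00000010000000000000000000) mod 2 = 0+0+0+0+0+0+0+0+0+0+0+0+0+0+0+0+0+0+0+0+0+0+0+0+0+0 mod 2 = 0
  c[11] = d·G[:,11] = (00110000110010110100010000)·(00000001000000000000000000) mod 2 = 0+0+0+0+0+0+0+0+0+0+0+0+0+0+0+0+0+0+0+0+0+0+0+0+0+0 mod 2 = 0
  c[12] = d·G[:,12] = (00110000110010110100010000)·(00000000100000000000000000) mod 2 = 0+0+0+0+0+0+0+0+1+0+0+0+0+0+0+0+0+0+0+0+0+0+0+0+0+0 mod 2 = 1
  c[13] = d·G[:,13] = (00110000110010110100010000)·(00000000010000000000000000) mod 2 = 0+0+0+0+0+0+0+0+0+1+0+0+0+0+0+0+0+0+0+0+0+0+0+0+0+0 mod 2 = 1
  c[14] = d·G[:,14] = (00110000110010110100010000)·(00000000001000000000000000) mod 2 = 0+0+0+0+0+0+0+0+0+0+0+0+0+0+0+0+0+0+0+0+0+0+0+0+0+0 mod 2 = 0
  c[15] = d·G[:,15] = (00110000110010110100010000)·(00000000000111111111111111) mod 2 = 0+0+0+0+0+0+0+0+0+0+0+0+1+0+1+1+0+1+0+0+0+1+0+0+0+0 mod 2 = 1
  c[16] = d·G[:,16] = (00110000110010110100010000)·(00000000000100000000000000) mod 2 = 0+0+0+0+0+0+0+0+0+0+0+0+0+0+0+0+0+0+0+0+0+0+0+0+0+0 mod 2 = 0
  c[17] = d·G[:,17] = (00110000110010110100010000)·(00000000000010000000000000) mod 2 = 0+0+0+0+0+0+0+0+0+0+0+0+1+0+0+0+0+0+0+0+0+0+0+0+0+0 mod 2 = 1
  c[18] = d·G[:,18] = (00110000110010110100010000)·(00000000000001000000000000) mod 2 = 0+0+0+0+0+0+0+0+0+0+0+0+0+0+0+0+0+0+0+0+0+0+0+0+0+0 mod 2 = 0
  c[19] = d·G[:,19] = (00110000110010110100010000)·(00000000000000100000000000) mod 2 = 0+0+0+0+0+0+0+0+0+0+0+0+0+0+1+0+0+0+0+0+0+0+0+0+0+0 mod 2 = 1
  c[20] = d·G[:,20] = (00110000110010110100010000)·(00000000000000010000000000) mod 2 = 0+0+0+0+0+0+0+0+0+0+0+0+0+0+0+1+0+0+0+0+0+0+0+0+0+0 mod 2 = 1
  c[21] = d·G[:,21] = (00110000110010110100010000)·(00000000000000001000000000) mod 2 = 0+0+0+0+0+0+0+0+0+0+0+0+0+0+0+0+0+0+0+0+0+0+0+0+0+0 mod 2 = 0
  c[22] = d·G[:,22] = (00110000110010110100010000)·(00000000000000000100000000) mod 2 = 0+0+0+0+0+0+0+0+0+0+0+0+0+0+0+0+0+1+0+0+0+0+0+0+0+0 mod 2 = 1
  c[23] = d·G[:,23] = (00110000110010110100010000)·(00000000000000000010000000) mod 2 = 0+0+0+0+0+0+0+0+0+0+0+0+0+0+0+0+0+0+0+0+0+0+0+0+0+0 mod 2 = 0
  c[24] = d·G[:,24] = (00110000110010110100010000)·(00000000000000000001000000) mod 2 = 0+0+0+0+0+0+0+0+0+0+0+0+0+0+0+0+0+0+0+0+0+0+0+0+0+0 mod 2 = 0
  c[25] = d·G[:,25] = (00110000110010110100010000)·(00000000000000000000100000) mod 2 = 0+0+0+0+0+0+0+0+0+0+0+0+0+0+0+0+0+0+0+0+0+0+0+0+0+0 mod 2 = 0
  c[26] = d·G[:,26] = (00110000110010110100010000)·(00000000000000000000010000) mod 2 = 0+0+0+0+0+0+0+0+0+0+0+0+0+0+0+0+0+0+0+0+0+1+0+0+0+0 mod 2 = 1
  c[27] = d·G[:,27] = (00110000110010110100010000)·(00000000000000000000001000) mod 2 = 0+0+0+0+0+0+0+0+0+0+0+0+0+0+0+0+0+0+0+0+0+0+0+0+0+0 mod 2 = 0
  c[28] = d·G[:,28] = (00110000110010110100010000)·(00000000000000000000000100) mod 2 = 0+0+0+0+0+0+0+0+0+0+0+0+0+0+0+0+0+0+0+0+0+0+0+0+0+0 mod 2 = 0
  c[29] = d·G[:,29] = (00110000110010110100010000)·(00000000000000000000000010) mod 2 = 0+0+0+0+0+0+0+0+0+0+0+0+0+0+0+0+0+0+0+0+0+0+0+0+0+0 mod 2 = 0
  c[30] = d·G[:,30] = (00110000110010110100010000)·(00000000000000000000000001) mod 2 = 0+0+0+0+0+0+0+0+0+0+0+0+0+0+0+0+0+0+0+0+0+0+0+0+0+0 mod 2 = 0
Codeword = 1001011100001101010110100010000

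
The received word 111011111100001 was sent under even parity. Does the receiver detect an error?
Sum of received bits: 1+1+1+0+1+1+1+1+1+1+0+0+0+0+1 = 10; 10 mod 2 = 0. Result is 0 → no error detected.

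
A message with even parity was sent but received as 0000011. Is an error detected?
Sum of received bits: 0+0+0+0+0+1+1 = 2; 2 mod 2 = 0. Result is 0 → no error detected.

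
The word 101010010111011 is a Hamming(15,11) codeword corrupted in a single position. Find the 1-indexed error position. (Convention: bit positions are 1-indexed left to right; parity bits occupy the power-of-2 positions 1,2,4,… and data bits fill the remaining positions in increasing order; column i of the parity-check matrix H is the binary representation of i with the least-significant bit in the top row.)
Syndrome s = H · r^T (mod 2), r = 101010010111011:
  s[0] = (101010101010101)·(101010010111011) mod 2 = 1+0+1+0+1+0+0+0+0+0+1+0+0+0+1 mod 2 = 1
  s[1] = (011001100110011)·(101010010111011) mod 2 = 0+0+1+0+0+0+0+0+0+1+1+0+0+1+1 mod 2 = 1
  s[2] = (000111100001111)·(101010010111011) mod 2 = 0+0+0+0+1+0+0+0+0+0+0+1+0+1+1 mod 2 = 0
  s[3] = (000000011111111)·(101010010111011) mod 2 = 0+0+0+0+0+0+0+1+0+1+1+1+0+1+1 mod 2 = 0
Syndrome = 1100
Column i of H is the binary representation of i, so the syndrome is the binary index of the flipped bit.
Read s = 1100 with s[0] as LSB: 1·2^0 + 1·2^1 + 0·2^2 + 0·2^3 = 3.
Error is at bit position 3.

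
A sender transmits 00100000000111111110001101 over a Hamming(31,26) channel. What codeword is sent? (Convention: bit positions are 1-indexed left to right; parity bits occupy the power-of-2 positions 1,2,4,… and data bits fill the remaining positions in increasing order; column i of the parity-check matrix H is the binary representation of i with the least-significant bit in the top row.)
Codeword c = d · G (mod 2), d = 00100000000111111110001101:
  c[0] = d·G[:,0] = (00100000000111111110001101)·(11011010101101010101010101) mod 2 = 0+0+0+0+0+0+0+0+0+0+0+1+0+1+0+1+0+1+0+0+0+0+0+1+0+1 mod 2 = 0
  c[1] = d·G[:,1] = (00100000000111111110001101)·(10110110011011001100110011) mod 2 = 0+0+1+0+0+0+0+0+0+0+0+0+1+1+0+0+1+1+0+0+0+0+0+0+0+1 mod 2 = 0
  c[2] = d·G[:,2] = (00100000000111111110001101)·(10000000000000000000000000) mod 2 = 0+0+0+0+0+0+0+0+0+0+0+0+0+0+0+0+0+0+0+0+0+0+0+0+0+0 mod 2 = 0
  c[3] = d·G[:,3] = (00100000000111111110001101)·(01110001111000111100001111) mod 2 = 0+0+1+0+0+0+0+0+0+0+0+0+0+0+1+1+1+1+0+0+0+0+1+1+0+1 mod 2 = 0
  c[4] = d·G[:,4] = (00100000000111111110001101)·(01000000000000000000000000) mod 2 = 0+0+0+0+0+0+0+0+0+0+0+0+0+0+0+0+0+0+0+0+0+0+0+0+0+0 mod 2 = 0
  c[5] = d·G[:,5] = (00100000000111111110001101)·(00100000000000000000000000) mod 2 = 0+0+1+0+0+0+0+0+0+0+0+0+0+0+0+0+0+0+0+0+0+0+0+0+0+0 mod 2 = 1
  c[6] = d·G[:,6] = (00100000000111111110001101)·(00010000000000000000000000) mod 2 = 0+0+0+0+0+0+0+0+0+0+0+0+0+0+0+0+0+0+0+0+0+0+0+0+0+0 mod 2 = 0
  c[7] = d·G[:,7] = (00100000000111111110001101)·(00001111111000000011111111) mod 2 = 0+0+0+0+0+0+0+0+0+0+0+0+0+0+0+0+0+0+1+0+0+0+1+1+0+1 mod 2 = 0
  c[8] = d·G[:,8] = (00100000000111111110001101)·(00001000000000000000000000) mod 2 = 0+0+0+0+0+0+0+0+0+0+0+0+0+0+0+0+0+0+0+0+0+0+0+0+0+0 mod 2 = 0
  c[9] = d·G[:,9] = (00100000000111111110001101)·(00000100000000000000000000) mod 2 = 0+0+0+0+0+0+0+0+0+0+0+0+0+0+0+0+0+0+0+0+0+0+0+0+0+0 mod 2 = 0
  c[10] = d·G[:,10] = (00100000000111111110001101)·(00000010000000000000000000) mod 2 = 0+0+0+0+0+0+0+0+0+0+0+0+0+0+0+0+0+0+0+0+0+0+0+0+0+0 mod 2 = 0
  c[11] = d·G[:,11] = (00100000000111111110001101)·(00000001000000000000000000) mod 2 = 0+0+0+0+0+0+0+0+0+0+0+0+0+0+0+0+0+0+0+0+0+0+0+0+0+0 mod 2 = 0
  c[12] = d·G[:,12] = (00100000000111111110001101)·(00000000100000000000000000) mod 2 = 0+0+0+0+0+0+0+0+0+0+0+0+0+0+0+0+0+0+0+0+0+0+0+0+0+0 mod 2 = 0
  c[13] = d·G[:,13] = (00100000000111111110001101)·(00000000010000000000000000) mod 2 = 0+0+0+0+0+0+0+0+0+0+0+0+0+0+0+0+0+0+0+0+0+0+0+0+0+0 mod 2 = 0
  c[14] = d·G[:,14] = (00100000000111111110001101)·(00000000001000000000000000) mod 2 = 0+0+0+0+0+0+0+0+0+0+0+0+0+0+0+0+0+0+0+0+0+0+0+0+0+0 mod 2 = 0
  c[15] = d·G[:,15] = (00100000000111111110001101)·(00000000000111111111111111) mod 2 = 0+0+0+0+0+0+0+0+0+0+0+1+1+1+1+1+1+1+1+0+0+0+1+1+0+1 mod 2 = 1
  c[16] = d·G[:,16] = (00100000000111111110001101)·(00000000000100000000000000) mod 2 = 0+0+0+0+0+0+0+0+0+0+0+1+0+0+0+0+0+0+0+0+0+0+0+0+0+0 mod 2 = 1
  c[17] = d·G[:,17] = (00100000000111111110001101)·(00000000000010000000000000) mod 2 = 0+0+0+0+0+0+0+0+0+0+0+0+1+0+0+0+0+0+0+0+0+0+0+0+0+0 mod 2 = 1
  c[18] = d·G[:,18] = (00100000000111111110001101)·(00000000000001000000000000) mod 2 = 0+0+0+0+0+0+0+0+0+0+0+0+0+1+0+0+0+0+0+0+0+0+0+0+0+0 mod 2 = 1
  c[19] = d·G[:,19] = (00100000000111111110001101)·(00000000000000100000000000) mod 2 = 0+0+0+0+0+0+0+0+0+0+0+0+0+0+1+0+0+0+0+0+0+0+0+0+0+0 mod 2 = 1
  c[20] = d·G[:,20] = (00100000000111111110001101)·(00000000000000010000000000) mod 2 = 0+0+0+0+0+0+0+0+0+0+0+0+0+0+0+1+0+0+0+0+0+0+0+0+0+0 mod 2 = 1
  c[21] = d·G[:,21] = (00100000000111111110001101)·(00000000000000001000000000) mod 2 = 0+0+0+0+0+0+0+0+0+0+0+0+0+0+0+0+1+0+0+0+0+0+0+0+0+0 mod 2 = 1
  c[22] = d·G[:,22] = (00100000000111111110001101)·(00000000000000000100000000) mod 2 = 0+0+0+0+0+0+0+0+0+0+0+0+0+0+0+0+0+1+0+0+0+0+0+0+0+0 mod 2 = 1
  c[23] = d·G[:,23] = (00100000000111111110001101)·(00000000000000000010000000) mod 2 = 0+0+0+0+0+0+0+0+0+0+0+0+0+0+0+0+0+0+1+0+0+0+0+0+0+0 mod 2 = 1
  c[24] = d·G[:,24] = (00100000000111111110001101)·(00000000000000000001000000) mod 2 = 0+0+0+0+0+0+0+0+0+0+0+0+0+0+0+0+0+0+0+0+0+0+0+0+0+0 mod 2 = 0
  c[25] = d·G[:,25] = (00100000000111111110001101)·(00000000000000000000100000) mod 2 = 0+0+0+0+0+0+0+0+0+0+0+0+0+0+0+0+0+0+0+0+0+0+0+0+0+0 mod 2 = 0
  c[26] = d·G[:,26] = (00100000000111111110001101)·(00000000000000000000010000) mod 2 = 0+0+0+0+0+0+0+0+0+0+0+0+0+0+0+0+0+0+0+0+0+0+0+0+0+0 mod 2 = 0
  c[27] = d·G[:,27] = (00100000000111111110001101)·(00000000000000000000001000) mod 2 = 0+0+0+0+0+0+0+0+0+0+0+0+0+0+0+0+0+0+0+0+0+0+1+0+0+0 mod 2 = 1
  c[28] = d·G[:,28] = (00100000000111111110001101)·(00000000000000000000000100) mod 2 = 0+0+0+0+0+0+0+0+0+0+0+0+0+0+0+0+0+0+0+0+0+0+0+1+0+0 mod 2 = 1
  c[29] = d·G[:,29] = (00100000000111111110001101)·(00000000000000000000000010) mod 2 = 0+0+0+0+0+0+0+0+0+0+0+0+0+0+0+0+0+0+0+0+0+0+0+0+0+0 mod 2 = 0
  c[30] = d·G[:,30] = (00100000000111111110001101)·(00000000000000000000000001) mod 2 = 0+0+0+0+0+0+0+0+0+0+0+0+0+0+0+0+0+0+0+0+0+0+0+0+0+1 mod 2 = 1
Codeword = 0000010000000001111111110001101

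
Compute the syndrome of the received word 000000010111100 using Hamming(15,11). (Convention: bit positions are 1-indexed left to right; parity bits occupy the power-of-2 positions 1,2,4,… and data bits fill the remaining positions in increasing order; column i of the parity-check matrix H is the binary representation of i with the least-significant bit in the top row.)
Syndrome s = H · r^T (mod 2), r = 000000010111100:
  s[0] = (101010101010101)·(000000010111100) mod 2 = 0+0+0+0+0+0+0+0+0+0+1+0+1+0+0 mod 2 = 0
  s[1] = (011001100110011)·(000000010111100) mod 2 = 0+0+0+0+0+0+0+0+0+1+1+0+0+0+0 mod 2 = 0
  s[2] = (000111100001111)·(000000010111100) mod 2 = 0+0+0+0+0+0+0+0+0+0+0+1+1+0+0 mod 2 = 0
  s[3] = (000000011111111)·(000000010111100) mod 2 = 0+0+0+0+0+0+0+1+0+1+1+1+1+0+0 mod 2 = 1
Syndrome = 0001
Non-zero syndrome: error at position 8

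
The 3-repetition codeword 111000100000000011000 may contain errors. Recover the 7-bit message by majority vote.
Split into 3-bit blocks and majority-vote each:
  block 1 = 111: 3 ones, 0 zeros → 1
  block 2 = 000: 0 ones, 3 zeros → 0
  block 3 = 100: 1 ones, 2 zeros → 0
  block 4 = 000: 0 ones, 3 zeros → 0
  block 5 = 000: 0 ones, 3 zeros → 0
  block 6 = 011: 2 ones, 1 zeros → 1
  block 7 = 000: 0 ones, 3 zeros → 0
Decoded = 1000010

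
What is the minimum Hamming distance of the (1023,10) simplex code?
d_min = 512 (every nonzero codeword of the simplex code S_10 has weight 2^(r−1) = 512).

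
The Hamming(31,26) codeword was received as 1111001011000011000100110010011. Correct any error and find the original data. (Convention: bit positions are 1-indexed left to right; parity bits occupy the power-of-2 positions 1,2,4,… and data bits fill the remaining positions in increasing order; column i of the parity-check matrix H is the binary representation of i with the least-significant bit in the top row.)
Syndrome s = H · r^T (mod 2), r = 1111001011000011000100110010011:
  s[0] = (1010101010101010101010101010101)·(1111001011000011000100110010011) mod 2 = 1+0+1+0+0+0+1+0+1+0+0+0+0+0+1+0+0+0+0+0+0+0+1+0+0+0+1+0+0+0+1 mod 2 = 0
  s[1] = (0110011001100110011001100110011)·(1111001011000011000100110010011) mod 2 = 0+1+1+0+0+0+1+0+0+1+0+0+0+0+1+0+0+0+0+0+0+0+1+0+0+0+1+0+0+1+1 mod 2 = 1
  s[2] = (0001111000011110000111100001111)·(1111001011000011000100110010011) mod 2 = 0+0+0+1+0+0+1+0+0+0+0+0+0+0+1+0+0+0+0+1+0+0+1+0+0+0+0+0+0+1+1 mod 2 = 1
  s[3] = (0000000111111110000000011111111)·(1111001011000011000100110010011) mod 2 = 0+0+0+0+0+0+0+0+1+1+0+0+0+0+1+0+0+0+0+0+0+0+0+1+0+0+1+0+0+1+1 mod 2 = 1
  s[4] = (0000000000000001111111111111111)·(1111001011000011000100110010011) mod 2 = 0+0+0+0+0+0+0+0+0+0+0+0+0+0+0+1+0+0+0+1+0+0+1+1+0+0+1+0+0+1+1 mod 2 = 1
Syndrome = 01111
Column 30 of H equals this syndrome → error at bit 30 (1-indexed).
Flip bit 30: 1111001011000011000100110010011 → 1111001011000011000100110010001
Extract data bits at positions {3,5,6,7,9,10,11,12,13,14,15,17,18,19,20,21,22,23,24,25,26,27,28,29,30,31}: 10011100001000100110010001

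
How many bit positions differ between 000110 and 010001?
XOR = 010111, count of 1s = 4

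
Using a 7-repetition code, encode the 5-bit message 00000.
Repeat each bit 7× and concatenate:
0→0000000  0→0000000  0→0000000  0→0000000  0→0000000
Codeword = 00000000000000000000000000000000000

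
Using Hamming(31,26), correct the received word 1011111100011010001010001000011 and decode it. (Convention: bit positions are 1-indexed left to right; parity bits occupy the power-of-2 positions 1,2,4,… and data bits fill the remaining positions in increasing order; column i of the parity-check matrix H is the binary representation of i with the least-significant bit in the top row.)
Syndrome s = H · r^T (mod 2), r = 1011111100011010001010001000011:
  s[0] = (1010101010101010101010101010101)·(1011111100011010001010001000011) mod 2 = 1+0+1+0+1+0+1+0+0+0+0+0+1+0+1+0+0+0+1+0+1+0+0+0+1+0+0+0+0+0+1 mod 2 = 0
  s[1] = (0110011001100110011001100110011)·(1011111100011010001010001000011) mod 2 = 0+0+1+0+0+1+1+0+0+0+0+0+0+0+1+0+0+0+1+0+0+0+0+0+0+0+0+0+0+1+1 mod 2 = 1
  s[2] = (0001111000011110000111100001111)·(1011111100011010001010001000011) mod 2 = 0+0+0+1+1+1+1+0+0+0+0+1+1+0+1+0+0+0+0+0+1+0+0+0+0+0+0+0+0+1+1 mod 2 = 0
  s[3] = (0000000111111110000000011111111)·(1011111100011010001010001000011) mod 2 = 0+0+0+0+0+0+0+1+0+0+0+1+1+0+1+0+0+0+0+0+0+0+0+0+1+0+0+0+0+1+1 mod 2 = 1
  s[4] = (0000000000000001111111111111111)·(1011111100011010001010001000011) mod 2 = 0+0+0+0+0+0+0+0+0+0+0+0+0+0+0+0+0+0+1+0+1+0+0+0+1+0+0+0+0+1+1 mod 2 = 1
Syndrome = 01011
Column 26 of H equals this syndrome → error at bit 26 (1-indexed).
Flip bit 26: 1011111100011010001010001000011 → 1011111100011010001010001100011
Extract data bits at positions {3,5,6,7,9,10,11,12,13,14,15,17,18,19,20,21,22,23,24,25,26,27,28,29,30,31}: 11110001101001010001100011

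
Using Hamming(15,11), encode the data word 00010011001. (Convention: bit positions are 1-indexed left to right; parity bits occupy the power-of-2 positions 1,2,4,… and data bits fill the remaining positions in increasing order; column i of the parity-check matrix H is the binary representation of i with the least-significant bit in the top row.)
Codeword c = d · G (mod 2), d = 00010011001:
  c[0] = d·G[:,0] = (00010011001)·(11011010101) mod 2 = 0+0+0+1+0+0+1+0+0+0+1 mod 2 = 1
  c[1] = d·G[:,1] = (00010011001)·(10110110011) mod 2 = 0+0+0+1+0+0+1+0+0+0+1 mod 2 = 1
  c[2] = d·G[:,2] = (00010011001)·(10000000000) mod 2 = 0+0+0+0+0+0+0+0+0+0+0 mod 2 = 0
  c[3] = d·G[:,3] = (00010011001)·(01110001111) mod 2 = 0+0+0+1+0+0+0+1+0+0+1 mod 2 = 1
  c[4] = d·G[:,4] = (00010011001)·(01000000000) mod 2 = 0+0+0+0+0+0+0+0+0+0+0 mod 2 = 0
  c[5] = d·G[:,5] = (00010011001)·(00100000000) mod 2 = 0+0+0+0+0+0+0+0+0+0+0 mod 2 = 0
  c[6] = d·G[:,6] = (00010011001)·(00010000000) mod 2 = 0+0+0+1+0+0+0+0+0+0+0 mod 2 = 1
  c[7] = d·G[:,7] = (00010011001)·(00001111111) mod 2 = 0+0+0+0+0+0+1+1+0+0+1 mod 2 = 1
  c[8] = d·G[:,8] = (00010011001)·(00001000000) mod 2 = 0+0+0+0+0+0+0+0+0+0+0 mod 2 = 0
  c[9] = d·G[:,9] = (00010011001)·(00000100000) mod 2 = 0+0+0+0+0+0+0+0+0+0+0 mod 2 = 0
  c[10] = d·G[:,10] = (00010011001)·(00000010000) mod 2 = 0+0+0+0+0+0+1+0+0+0+0 mod 2 = 1
  c[11] = d·G[:,11] = (00010011001)·(00000001000) mod 2 = 0+0+0+0+0+0+0+1+0+0+0 mod 2 = 1
  c[12] = d·G[:,12] = (00010011001)·(00000000100) mod 2 = 0+0+0+0+0+0+0+0+0+0+0 mod 2 = 0
  c[13] = d·G[:,13] = (00010011001)·(00000000010) mod 2 = 0+0+0+0+0+0+0+0+0+0+0 mod 2 = 0
  c[14] = d·G[:,14] = (00010011001)·(00000000001) mod 2 = 0+0+0+0+0+0+0+0+0+0+1 mod 2 = 1
Codeword = 110100110011001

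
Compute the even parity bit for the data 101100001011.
Sum of data bits: 1+0+1+1+0+0+0+0+1+0+1+1 = 6.
6 mod 2 = 0, so parity bit = 0.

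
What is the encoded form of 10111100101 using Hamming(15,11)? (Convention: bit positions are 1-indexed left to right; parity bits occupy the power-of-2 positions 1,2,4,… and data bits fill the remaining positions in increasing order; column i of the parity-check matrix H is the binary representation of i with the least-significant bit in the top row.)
Codeword c = d · G (mod 2), d = 10111100101:
  c[0] = d·G[:,0] = (10111100101)·(11011010101) mod 2 = 1+0+0+1+1+0+0+0+1+0+1 mod 2 = 1
  c[1] = d·G[:,1] = (10111100101)·(10110110011) mod 2 = 1+0+1+1+0+1+0+0+0+0+1 mod 2 = 1
  c[2] = d·G[:,2] = (10111100101)·(10000000000) mod 2 = 1+0+0+0+0+0+0+0+0+0+0 mod 2 = 1
  c[3] = d·G[:,3] = (10111100101)·(01110001111) mod 2 = 0+0+1+1+0+0+0+0+1+0+1 mod 2 = 0
  c[4] = d·G[:,4] = (10111100101)·(01000000000) mod 2 = 0+0+0+0+0+0+0+0+0+0+0 mod 2 = 0
  c[5] = d·G[:,5] = (10111100101)·(00100000000) mod 2 = 0+0+1+0+0+0+0+0+0+0+0 mod 2 = 1
  c[6] = d·G[:,6] = (10111100101)·(00010000000) mod 2 = 0+0+0+1+0+0+0+0+0+0+0 mod 2 = 1
  c[7] = d·G[:,7] = (10111100101)·(00001111111) mod 2 = 0+0+0+0+1+1+0+0+1+0+1 mod 2 = 0
  c[8] = d·G[:,8] = (10111100101)·(00001000000) mod 2 = 0+0+0+0+1+0+0+0+0+0+0 mod 2 = 1
  c[9] = d·G[:,9] = (10111100101)·(00000100000) mod 2 = 0+0+0+0+0+1+0+0+0+0+0 mod 2 = 1
  c[10] = d·G[:,10] = (10111100101)·(00000010000) mod 2 = 0+0+0+0+0+0+0+0+0+0+0 mod 2 = 0
  c[11] = d·G[:,11] = (10111100101)·(00000001000) mod 2 = 0+0+0+0+0+0+0+0+0+0+0 mod 2 = 0
  c[12] = d·G[:,12] = (10111100101)·(00000000100) mod 2 = 0+0+0+0+0+0+0+0+1+0+0 mod 2 = 1
  c[13] = d·G[:,13] = (10111100101)·(00000000010) mod 2 = 0+0+0+0+0+0+0+0+0+0+0 mod 2 = 0
  c[14] = d·G[:,14] = (10111100101)·(00000000001) mod 2 = 0+0+0+0+0+0+0+0+0+0+1 mod 2 = 1
Codeword = 111001101100101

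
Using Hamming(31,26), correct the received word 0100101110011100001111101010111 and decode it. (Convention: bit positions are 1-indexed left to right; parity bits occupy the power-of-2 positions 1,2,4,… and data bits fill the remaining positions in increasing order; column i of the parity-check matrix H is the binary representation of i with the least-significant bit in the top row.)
Syndrome s = H · r^T (mod 2), r = 0100101110011100001111101010111:
  s[0] = (1010101010101010101010101010101)·(0100101110011100001111101010111) mod 2 = 0+0+0+0+1+0+1+0+1+0+0+0+1+0+0+0+0+0+1+0+1+0+1+0+1+0+1+0+1+0+1 mod 2 = 1
  s[1] = (0110011001100110011001100110011)·(0100101110011100001111101010111) mod 2 = 0+1+0+0+0+0+1+0+0+0+0+0+0+1+0+0+0+0+1+0+0+1+1+0+0+0+1+0+0+1+1 mod 2 = 1
  s[2] = (0001111000011110000111100001111)·(0100101110011100001111101010111) mod 2 = 0+0+0+0+1+0+1+0+0+0+0+1+1+1+0+0+0+0+0+1+1+1+1+0+0+0+0+0+1+1+1 mod 2 = 0
  s[3] = (0000000111111110000000011111111)·(0100101110011100001111101010111) mod 2 = 0+0+0+0+0+0+0+1+1+0+0+1+1+1+0+0+0+0+0+0+0+0+0+0+1+0+1+0+1+1+1 mod 2 = 0
  s[4] = (0000000000000001111111111111111)·(0100101110011100001111101010111) mod 2 = 0+0+0+0+0+0+0+0+0+0+0+0+0+0+0+0+0+0+1+1+1+1+1+0+1+0+1+0+1+1+1 mod 2 = 0
Syndrome = 11000
Column 3 of H equals this syndrome → error at bit 3 (1-indexed).
Flip bit 3: 0100101110011100001111101010111 → 0110101110011100001111101010111
Extract data bits at positions {3,5,6,7,9,10,11,12,13,14,15,17,18,19,20,21,22,23,24,25,26,27,28,29,30,31}: 11011001110001111101010111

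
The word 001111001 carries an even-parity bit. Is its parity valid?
Sum of all bits: 0+0+1+1+1+1+0+0+1 = 5; 5 mod 2 = 1. Result is 1 → parity error detected.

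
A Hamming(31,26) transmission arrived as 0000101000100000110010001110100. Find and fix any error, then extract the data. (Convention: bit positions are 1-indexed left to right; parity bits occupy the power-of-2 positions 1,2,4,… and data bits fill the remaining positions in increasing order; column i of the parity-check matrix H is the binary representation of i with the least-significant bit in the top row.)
Syndrome s = H · r^T (mod 2), r = 0000101000100000110010001110100:
  s[0] = (1010101010101010101010101010101)·(0000101000100000110010001110100) mod 2 = 0+0+0+0+1+0+1+0+0+0+1+0+0+0+0+0+1+0+0+0+1+0+0+0+1+0+1+0+1+0+0 mod 2 = 0
  s[1] = (0110011001100110011001100110011)·(0000101000100000110010001110100) mod 2 = 0+0+0+0+0+0+1+0+0+0+1+0+0+0+0+0+0+1+0+0+0+0+0+0+0+1+1+0+0+0+0 mod 2 = 1
  s[2] = (0001111000011110000111100001111)·(0000101000100000110010001110100) mod 2 = 0+0+0+0+1+0+1+0+0+0+0+0+0+0+0+0+0+0+0+0+1+0+0+0+0+0+0+0+1+0+0 mod 2 = 0
  s[3] = (0000000111111110000000011111111)·(0000101000100000110010001110100) mod 2 = 0+0+0+0+0+0+0+0+0+0+1+0+0+0+0+0+0+0+0+0+0+0+0+0+1+1+1+0+1+0+0 mod 2 = 1
  s[4] = (0000000000000001111111111111111)·(0000101000100000110010001110100) mod 2 = 0+0+0+0+0+0+0+0+0+0+0+0+0+0+0+0+1+1+0+0+1+0+0+0+1+1+1+0+1+0+0 mod 2 = 1
Syndrome = 01011
Column 26 of H equals this syndrome → error at bit 26 (1-indexed).
Flip bit 26: 0000101000100000110010001110100 → 0000101000100000110010001010100
Extract data bits at positions {3,5,6,7,9,10,11,12,13,14,15,17,18,19,20,21,22,23,24,25,26,27,28,29,30,31}: 01010010000110010001010100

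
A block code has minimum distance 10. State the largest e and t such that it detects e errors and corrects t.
(a) Detection requires d_min ≥ e+1, so e ≤ d_min − 1 = 9.
(b) Correction requires d_min ≥ 2t+1, so t ≤ ⌊(d_min − 1)/2⌋ = ⌊9/2⌋ = 4.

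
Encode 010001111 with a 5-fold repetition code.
Repeat each bit 5× and concatenate:
0→00000  1→11111  0→00000  0→00000  0→00000  1→11111  1→11111  1→11111  1→11111
Codeword = 000001111100000000000000011111111111111111111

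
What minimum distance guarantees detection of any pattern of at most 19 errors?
Detecting e errors requires d_min ≥ e + 1 = 19 + 1 = 20.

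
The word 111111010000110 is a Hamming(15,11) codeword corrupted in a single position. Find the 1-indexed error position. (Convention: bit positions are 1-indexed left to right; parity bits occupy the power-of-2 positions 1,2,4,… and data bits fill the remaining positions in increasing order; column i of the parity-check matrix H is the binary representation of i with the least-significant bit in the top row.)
Syndrome s = H · r^T (mod 2), r = 111111010000110:
  s[0] = (101010101010101)·(111111010000110) mod 2 = 1+0+1+0+1+0+0+0+0+0+0+0+1+0+0 mod 2 = 0
  s[1] = (011001100110011)·(111111010000110) mod 2 = 0+1+1+0+0+1+0+0+0+0+0+0+0+1+0 mod 2 = 0
  s[2] = (000111100001111)·(111111010000110) mod 2 = 0+0+0+1+1+1+0+0+0+0+0+0+1+1+0 mod 2 = 1
  s[3] = (000000011111111)·(111111010000110) mod 2 = 0+0+0+0+0+0+0+1+0+0+0+0+1+1+0 mod 2 = 1
Syndrome = 0011
Column i of H is the binary representation of i, so the syndrome is the binary index of the flipped bit.
Read s = 0011 with s[0] as LSB: 0·2^0 + 0·2^1 + 1·2^2 + 1·2^3 = 12.
Error is at bit position 12.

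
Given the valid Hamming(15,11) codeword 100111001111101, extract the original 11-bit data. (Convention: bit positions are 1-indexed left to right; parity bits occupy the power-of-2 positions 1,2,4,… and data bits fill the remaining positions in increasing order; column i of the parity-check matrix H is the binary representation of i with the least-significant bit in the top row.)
Parity bits occupy power-of-2 positions; data bits are at positions {3,5,6,7,9,10,11,12,13,14,15} (1-indexed).
Extract: c[3]=0 c[5]=1 c[6]=1 c[7]=0 c[9]=1 c[10]=1 c[11]=1 c[12]=1 c[13]=1 c[14]=0 c[15]=1
Data = 01101111101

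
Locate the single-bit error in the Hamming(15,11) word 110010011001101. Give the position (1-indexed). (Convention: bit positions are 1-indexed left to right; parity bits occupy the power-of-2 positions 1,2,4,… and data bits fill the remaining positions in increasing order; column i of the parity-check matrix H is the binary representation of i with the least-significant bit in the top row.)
Syndrome s = H · r^T (mod 2), r = 110010011001101:
  s[0] = (101010101010101)·(110010011001101) mod 2 = 1+0+0+0+1+0+0+0+1+0+0+0+1+0+1 mod 2 = 1
  s[1] = (011001100110011)·(110010011001101) mod 2 = 0+1+0+0+0+0+0+0+0+0+0+0+0+0+1 mod 2 = 0
  s[2] = (000111100001111)·(110010011001101) mod 2 = 0+0+0+0+1+0+0+0+0+0+0+1+1+0+1 mod 2 = 0
  s[3] = (000000011111111)·(110010011001101) mod 2 = 0+0+0+0+0+0+0+1+1+0+0+1+1+0+1 mod 2 = 1
Syndrome = 1001
Column i of H is the binary representation of i, so the syndrome is the binary index of the flipped bit.
Read s = 1001 with s[0] as LSB: 1·2^0 + 0·2^1 + 0·2^2 + 1·2^3 = 9.
Error is at bit position 9.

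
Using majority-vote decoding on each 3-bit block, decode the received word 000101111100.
Split into 3-bit blocks and majority-vote each:
  block 1 = 000: 0 ones, 3 zeros → 0
  block 2 = 101: 2 ones, 1 zeros → 1
  block 3 = 111: 3 ones, 0 zeros → 1
  block 4 = 100: 1 ones, 2 zeros → 0
Decoded = 0110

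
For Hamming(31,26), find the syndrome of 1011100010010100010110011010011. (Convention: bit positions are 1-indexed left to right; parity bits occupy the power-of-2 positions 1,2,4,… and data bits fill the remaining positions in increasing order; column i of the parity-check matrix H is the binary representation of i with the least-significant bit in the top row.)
Syndrome s = H · r^T (mod 2), r = 1011100010010100010110011010011:
  s[0] = (1010101010101010101010101010101)·(1011100010010100010110011010011) mod 2 = 1+0+1+0+1+0+0+0+1+0+0+0+0+0+0+0+0+0+0+0+1+0+0+0+1+0+1+0+0+0+1 mod 2 = 0
  s[1] = (0110011001100110011001100110011)·(1011100010010100010110011010011) mod 2 = 0+0+1+0+0+0+0+0+0+0+0+0+0+1+0+0+0+1+0+0+0+0+0+0+0+0+1+0+0+1+1 mod 2 = 0
  s[2] = (0001111000011110000111100001111)·(1011100010010100010110011010011) mod 2 = 0+0+0+1+1+0+0+0+0+0+0+1+0+1+0+0+0+0+0+1+1+0+0+0+0+0+0+0+0+1+1 mod 2 = 0
  s[3] = (0000000111111110000000011111111)·(1011100010010100010110011010011) mod 2 = 0+0+0+0+0+0+0+0+1+0+0+1+0+1+0+0+0+0+0+0+0+0+0+1+1+0+1+0+0+1+1 mod 2 = 0
  s[4] = (0000000000000001111111111111111)·(1011100010010100010110011010011) mod 2 = 0+0+0+0+0+0+0+0+0+0+0+0+0+0+0+0+0+1+0+1+1+0+0+1+1+0+1+0+0+1+1 mod 2 = 0
Syndrome = 00000
s = 0: no error detected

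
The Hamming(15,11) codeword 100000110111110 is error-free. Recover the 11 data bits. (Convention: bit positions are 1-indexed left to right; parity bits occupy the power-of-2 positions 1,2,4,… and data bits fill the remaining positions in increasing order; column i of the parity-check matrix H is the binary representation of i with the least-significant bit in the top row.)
Parity bits occupy power-of-2 positions; data bits are at positions {3,5,6,7,9,10,11,12,13,14,15} (1-indexed).
Extract: c[3]=0 c[5]=0 c[6]=0 c[7]=1 c[9]=0 c[10]=1 c[11]=1 c[12]=1 c[13]=1 c[14]=1 c[15]=0
Data = 00010111110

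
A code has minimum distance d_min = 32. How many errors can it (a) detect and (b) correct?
(a) Detection requires d_min ≥ e+1, so e ≤ d_min − 1 = 31.
(b) Correction requires d_min ≥ 2t+1, so t ≤ ⌊(d_min − 1)/2⌋ = ⌊31/2⌋ = 15.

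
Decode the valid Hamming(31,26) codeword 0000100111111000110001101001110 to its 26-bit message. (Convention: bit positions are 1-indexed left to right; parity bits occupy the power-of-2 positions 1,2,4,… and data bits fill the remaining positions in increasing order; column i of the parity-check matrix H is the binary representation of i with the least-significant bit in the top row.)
Parity bits occupy power-of-2 positions; data bits are at positions {3,5,6,7,9,10,11,12,13,14,15,17,18,19,20,21,22,23,24,25,26,27,28,29,30,31} (1-indexed).
Extract: c[3]=0 c[5]=1 c[6]=0 c[7]=0 c[9]=1 c[10]=1 c[11]=1 c[12]=1 c[13]=1 c[14]=0 c[15]=0 c[17]=1 c[18]=1 c[19]=0 c[20]=0 c[21]=0 c[22]=1 c[23]=1 c[24]=0 c[25]=1 c[26]=0 c[27]=0 c[28]=1 c[29]=1 c[30]=1 c[31]=0
Data = 01001111100110001101001110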